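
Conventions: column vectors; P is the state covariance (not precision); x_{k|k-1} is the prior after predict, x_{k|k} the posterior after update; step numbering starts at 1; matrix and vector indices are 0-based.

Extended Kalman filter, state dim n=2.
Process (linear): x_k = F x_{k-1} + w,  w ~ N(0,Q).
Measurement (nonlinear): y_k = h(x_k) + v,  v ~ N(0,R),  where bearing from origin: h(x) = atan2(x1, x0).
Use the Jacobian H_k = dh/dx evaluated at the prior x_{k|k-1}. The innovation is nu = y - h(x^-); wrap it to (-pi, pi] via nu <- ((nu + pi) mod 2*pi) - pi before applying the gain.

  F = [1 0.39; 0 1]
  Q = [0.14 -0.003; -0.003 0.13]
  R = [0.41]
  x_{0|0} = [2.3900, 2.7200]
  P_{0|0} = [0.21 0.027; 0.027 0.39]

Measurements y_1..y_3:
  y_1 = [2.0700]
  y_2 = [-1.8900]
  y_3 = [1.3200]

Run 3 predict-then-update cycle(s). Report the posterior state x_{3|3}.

x_post = [5.6430, 2.7335]

step 1: x^-=[3.4508, 2.7200]  P^-=[0.4304 0.1761; 0.1761 0.5200]  H_jac=[-0.1409 0.1787]  S=[0.4263]  K=[-0.0684; 0.1598]  nu=[1.4025]  x^+=[3.3549, 2.9442]  P^+=[0.4284 0.1808; 0.1808 0.5091]
step 2: x^-=[4.5031, 2.9442]  P^-=[0.7868 0.3763; 0.3763 0.6391]  H_jac=[-0.1017 0.1556]  S=[0.4217]  K=[-0.0510; 0.1450]  nu=[-2.4690]  x^+=[4.6289, 2.5861]  P^+=[0.7857 0.3794; 0.3794 0.6302]
step 3: x^-=[5.6375, 2.5861]  P^-=[1.3175 0.6222; 0.6222 0.7602]  H_jac=[-0.0672 0.1465]  S=[0.4200]  K=[0.0062; 0.1657]  nu=[0.8899]  x^+=[5.6430, 2.7335]  P^+=[1.3175 0.6218; 0.6218 0.7487]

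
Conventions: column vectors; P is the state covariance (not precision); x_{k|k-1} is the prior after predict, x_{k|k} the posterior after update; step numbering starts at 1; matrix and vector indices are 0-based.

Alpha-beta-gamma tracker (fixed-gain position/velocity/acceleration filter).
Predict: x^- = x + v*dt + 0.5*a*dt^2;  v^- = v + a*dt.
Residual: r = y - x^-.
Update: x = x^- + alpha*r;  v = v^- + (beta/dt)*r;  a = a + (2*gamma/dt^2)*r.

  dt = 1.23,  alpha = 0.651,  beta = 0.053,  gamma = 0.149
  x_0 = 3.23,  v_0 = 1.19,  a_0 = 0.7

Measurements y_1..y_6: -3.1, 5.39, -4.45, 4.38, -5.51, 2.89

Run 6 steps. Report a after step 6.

step 1: x_pred=5.2232  r=-8.3232  x^+=-0.1952  v^+=1.6924  a^+=-0.9394
step 2: x_pred=1.1758  r=4.2142  x^+=3.9192  v^+=0.7184  a^+=-0.1094
step 3: x_pred=4.7202  r=-9.1702  x^+=-1.2496  v^+=0.1888  a^+=-1.9156
step 4: x_pred=-2.4665  r=6.8465  x^+=1.9906  v^+=-1.8724  a^+=-0.5671
step 5: x_pred=-0.7415  r=-4.7685  x^+=-3.8458  v^+=-2.7754  a^+=-1.5063
step 6: x_pred=-8.3990  r=11.2890  x^+=-1.0499  v^+=-4.1417  a^+=0.7173

a_post = 0.7173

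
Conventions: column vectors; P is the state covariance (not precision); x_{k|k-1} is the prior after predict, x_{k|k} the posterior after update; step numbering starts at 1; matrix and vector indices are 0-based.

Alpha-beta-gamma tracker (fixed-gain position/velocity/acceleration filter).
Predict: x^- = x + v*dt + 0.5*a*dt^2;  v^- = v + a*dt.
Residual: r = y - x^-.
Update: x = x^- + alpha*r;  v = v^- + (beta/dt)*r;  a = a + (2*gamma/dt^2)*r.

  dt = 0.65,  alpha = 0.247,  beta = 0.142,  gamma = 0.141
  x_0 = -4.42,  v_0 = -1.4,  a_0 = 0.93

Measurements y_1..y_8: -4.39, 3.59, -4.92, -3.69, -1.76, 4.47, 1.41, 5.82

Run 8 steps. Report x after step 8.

x_post = 0.5317

step 1: x_pred=-5.1335  r=0.7435  x^+=-4.9499  v^+=-0.6331  a^+=1.4263
step 2: x_pred=-5.0601  r=8.6501  x^+=-2.9235  v^+=2.1837  a^+=7.1998
step 3: x_pred=0.0169  r=-4.9369  x^+=-1.2025  v^+=5.7851  a^+=3.9047
step 4: x_pred=3.3826  r=-7.0726  x^+=1.6357  v^+=6.7780  a^+=-0.8160
step 5: x_pred=5.8690  r=-7.6290  x^+=3.9847  v^+=4.5810  a^+=-5.9080
step 6: x_pred=5.7142  r=-1.2442  x^+=5.4069  v^+=0.4689  a^+=-6.7385
step 7: x_pred=4.2882  r=-2.8782  x^+=3.5773  v^+=-4.5399  a^+=-8.6596
step 8: x_pred=-1.2030  r=7.0230  x^+=0.5317  v^+=-8.6343  a^+=-3.9721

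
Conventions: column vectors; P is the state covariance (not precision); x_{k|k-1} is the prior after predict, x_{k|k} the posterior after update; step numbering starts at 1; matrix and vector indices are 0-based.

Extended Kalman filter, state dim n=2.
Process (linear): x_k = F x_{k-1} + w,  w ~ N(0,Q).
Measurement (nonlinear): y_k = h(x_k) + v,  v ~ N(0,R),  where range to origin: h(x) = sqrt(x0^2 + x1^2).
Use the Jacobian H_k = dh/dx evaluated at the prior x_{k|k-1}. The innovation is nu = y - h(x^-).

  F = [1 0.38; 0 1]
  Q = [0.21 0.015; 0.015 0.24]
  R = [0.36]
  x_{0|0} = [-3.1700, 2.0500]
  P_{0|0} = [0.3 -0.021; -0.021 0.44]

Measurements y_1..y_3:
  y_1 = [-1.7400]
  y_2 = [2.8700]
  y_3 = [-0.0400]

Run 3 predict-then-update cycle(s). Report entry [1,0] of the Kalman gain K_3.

K[1,0] = -0.5154

step 1: x^-=[-2.3910, 2.0500]  P^-=[0.5576 0.1612; 0.1612 0.6800]  H_jac=[-0.7592 0.6509]  S=[0.8101]  K=[-0.3930; 0.3953]  nu=[-4.8895]  x^+=[-0.4695, 0.1173]  P^+=[0.4325 0.2870; 0.2870 0.5534]
step 2: x^-=[-0.4249, 0.1173]  P^-=[0.9405 0.5123; 0.5123 0.7934]  H_jac=[-0.9640 0.2660]  S=[1.0274]  K=[-0.7498; -0.2753]  nu=[2.4292]  x^+=[-2.2464, -0.5515]  P^+=[0.3629 0.3003; 0.3003 0.7156]
step 3: x^-=[-2.4560, -0.5515]  P^-=[0.9044 0.5872; 0.5872 0.9556]  H_jac=[-0.9757 -0.2191]  S=[1.5179]  K=[-0.6661; -0.5154]  nu=[-2.5571]  x^+=[-0.7527, 0.7664]  P^+=[0.2309 0.0661; 0.0661 0.5524]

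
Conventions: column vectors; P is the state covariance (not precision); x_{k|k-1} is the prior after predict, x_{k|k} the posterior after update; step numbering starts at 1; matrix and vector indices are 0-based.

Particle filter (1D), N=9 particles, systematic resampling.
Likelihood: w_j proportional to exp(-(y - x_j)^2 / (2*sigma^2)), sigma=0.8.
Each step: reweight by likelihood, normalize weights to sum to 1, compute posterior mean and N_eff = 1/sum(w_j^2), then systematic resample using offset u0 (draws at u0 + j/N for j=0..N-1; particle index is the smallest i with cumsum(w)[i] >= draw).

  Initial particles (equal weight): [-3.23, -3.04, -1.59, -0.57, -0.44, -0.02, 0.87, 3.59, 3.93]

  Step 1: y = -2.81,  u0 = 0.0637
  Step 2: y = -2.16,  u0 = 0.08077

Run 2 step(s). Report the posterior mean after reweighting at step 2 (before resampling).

step 1: w=[0.4000, 0.4406, 0.1435, 0.0091, 0.0057, 0.0010, 0.0000, 0.0000, 0.0000]  mean=-2.8673  Neff=2.6678  idx=[0, 0, 0, 0, 1, 1, 1, 2, 2]
step 2: w=[0.0847, 0.0847, 0.0847, 0.0847, 0.1132, 0.1132, 0.1132, 0.1608, 0.1608]  mean=-2.6381  Neff=8.4144  idx=[0, 2, 3, 4, 5, 6, 7, 8, 8]

post_mean = -2.6381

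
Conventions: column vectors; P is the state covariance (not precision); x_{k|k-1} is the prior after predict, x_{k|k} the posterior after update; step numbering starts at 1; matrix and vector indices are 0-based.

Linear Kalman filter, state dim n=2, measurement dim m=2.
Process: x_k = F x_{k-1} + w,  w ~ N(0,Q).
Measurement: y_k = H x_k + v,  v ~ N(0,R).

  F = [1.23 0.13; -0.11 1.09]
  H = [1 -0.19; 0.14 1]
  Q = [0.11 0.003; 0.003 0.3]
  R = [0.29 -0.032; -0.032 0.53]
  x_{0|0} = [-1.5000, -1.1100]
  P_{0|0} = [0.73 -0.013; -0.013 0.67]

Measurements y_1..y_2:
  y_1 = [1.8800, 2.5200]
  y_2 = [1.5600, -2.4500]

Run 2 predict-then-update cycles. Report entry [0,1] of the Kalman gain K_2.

step 1: x^-=[-1.9893, -1.0449]  P^-=[1.2216 -0.0181; -0.0181 1.1080]  S=[1.5584 -0.0891; -0.0891 1.6569]  K=[0.7938 0.1350; -0.1089 0.6613]  nu=[3.6708, 3.8434]  x^+=[1.4433, 1.0972]  P^+=[0.2286 0.0141; 0.0141 0.3520]
step 2: x^-=[1.9178, 1.0372]  P^-=[0.4663 0.0407; 0.0407 0.7176]  S=[0.7667 -0.0634; -0.0634 1.2681]  K=[0.6075 0.1140; -0.0779 0.5665]  nu=[-0.1608, -3.7557]  x^+=[1.3921, -1.0778]  P^+=[0.1756 0.0164; 0.0164 0.3004]

K[0,1] = 0.1140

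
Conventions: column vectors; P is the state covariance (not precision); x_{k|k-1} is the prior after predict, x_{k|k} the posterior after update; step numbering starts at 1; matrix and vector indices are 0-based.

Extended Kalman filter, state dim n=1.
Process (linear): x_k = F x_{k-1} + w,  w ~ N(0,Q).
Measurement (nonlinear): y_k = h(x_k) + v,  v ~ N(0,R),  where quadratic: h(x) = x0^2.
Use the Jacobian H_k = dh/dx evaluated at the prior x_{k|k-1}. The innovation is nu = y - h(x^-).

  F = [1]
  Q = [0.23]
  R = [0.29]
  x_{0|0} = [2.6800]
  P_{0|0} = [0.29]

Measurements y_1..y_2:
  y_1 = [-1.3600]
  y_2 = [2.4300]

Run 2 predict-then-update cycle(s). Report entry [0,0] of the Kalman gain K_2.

K[0,0] = 0.3604

step 1: x^-=[2.6800]  P^-=[0.5200]  H_jac=[5.3600]  S=[15.2294]  K=[0.1830]  nu=[-8.5424]  x^+=[1.1166]  P^+=[0.0099]
step 2: x^-=[1.1166]  P^-=[0.2399]  H_jac=[2.2332]  S=[1.4865]  K=[0.3604]  nu=[1.1832]  x^+=[1.5431]  P^+=[0.0468]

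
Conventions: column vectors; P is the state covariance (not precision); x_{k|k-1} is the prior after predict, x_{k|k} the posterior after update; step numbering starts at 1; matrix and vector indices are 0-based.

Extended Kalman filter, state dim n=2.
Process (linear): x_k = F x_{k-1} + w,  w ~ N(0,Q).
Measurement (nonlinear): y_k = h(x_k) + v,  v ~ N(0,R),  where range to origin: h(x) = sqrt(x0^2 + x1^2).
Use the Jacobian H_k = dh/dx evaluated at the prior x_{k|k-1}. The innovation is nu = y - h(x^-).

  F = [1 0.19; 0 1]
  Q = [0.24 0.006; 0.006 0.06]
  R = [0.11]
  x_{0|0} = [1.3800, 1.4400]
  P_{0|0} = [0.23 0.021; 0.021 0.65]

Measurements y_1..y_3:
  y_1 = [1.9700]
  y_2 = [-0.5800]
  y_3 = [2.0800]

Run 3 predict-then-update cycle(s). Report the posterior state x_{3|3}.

step 1: x^-=[1.6536, 1.4400]  P^-=[0.5014 0.1505; 0.1505 0.7100]  H_jac=[0.7541 0.6567]  S=[0.8505]  K=[0.5609; 0.6817]  nu=[-0.2227]  x^+=[1.5287, 1.2882]  P^+=[0.2339 -0.1747; -0.1747 0.3148]
step 2: x^-=[1.7734, 1.2882]  P^-=[0.4189 -0.1089; -0.1089 0.3748]  H_jac=[0.8091 0.5877]  S=[0.4101]  K=[0.6704; 0.3223]  nu=[-2.7719]  x^+=[-0.0848, 0.3949]  P^+=[0.2346 -0.1975; -0.1975 0.3322]
step 3: x^-=[-0.0098, 0.3949]  P^-=[0.4115 -0.1284; -0.1284 0.3922]  H_jac=[-0.0248 0.9997]  S=[0.5086]  K=[-0.2724; 0.7772]  nu=[1.6850]  x^+=[-0.4688, 1.7044]  P^+=[0.3738 -0.0207; -0.0207 0.0850]

x_post = [-0.4688, 1.7044]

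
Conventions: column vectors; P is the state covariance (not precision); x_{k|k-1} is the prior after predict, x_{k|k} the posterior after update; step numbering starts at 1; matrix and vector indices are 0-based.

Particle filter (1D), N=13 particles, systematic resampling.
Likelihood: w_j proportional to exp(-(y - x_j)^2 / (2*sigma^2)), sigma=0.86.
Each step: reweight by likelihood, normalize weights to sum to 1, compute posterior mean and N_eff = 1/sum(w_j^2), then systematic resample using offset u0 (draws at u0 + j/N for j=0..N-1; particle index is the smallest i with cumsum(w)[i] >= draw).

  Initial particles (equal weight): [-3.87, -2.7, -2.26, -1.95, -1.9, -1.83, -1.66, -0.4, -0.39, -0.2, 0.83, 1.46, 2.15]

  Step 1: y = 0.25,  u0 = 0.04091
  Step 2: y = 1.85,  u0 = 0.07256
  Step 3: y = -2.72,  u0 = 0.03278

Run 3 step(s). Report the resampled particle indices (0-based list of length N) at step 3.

resampled_idx = [0, 0, 0, 0, 0, 0, 0, 0, 0, 0, 0, 0, 2]

step 1: w=[0.0000, 0.0007, 0.0036, 0.0098, 0.0113, 0.0139, 0.0219, 0.1940, 0.1957, 0.2251, 0.2056, 0.0959, 0.0225]  mean=0.0476  Neff=5.5722  idx=[6, 7, 7, 8, 8, 8, 9, 9, 9, 10, 10, 11, 11]
step 2: w=[0.0001, 0.0104, 0.0104, 0.0107, 0.0107, 0.0107, 0.0186, 0.0186, 0.0186, 0.1578, 0.1578, 0.2877, 0.2877]  mean=1.0700  Neff=4.6085  idx=[7, 9, 9, 10, 10, 11, 11, 11, 11, 12, 12, 12, 12]
step 3: w=[0.9410, 0.0137, 0.0137, 0.0137, 0.0137, 0.0005, 0.0005, 0.0005, 0.0005, 0.0005, 0.0005, 0.0005, 0.0005]  mean=-0.1366  Neff=1.1285  idx=[0, 0, 0, 0, 0, 0, 0, 0, 0, 0, 0, 0, 2]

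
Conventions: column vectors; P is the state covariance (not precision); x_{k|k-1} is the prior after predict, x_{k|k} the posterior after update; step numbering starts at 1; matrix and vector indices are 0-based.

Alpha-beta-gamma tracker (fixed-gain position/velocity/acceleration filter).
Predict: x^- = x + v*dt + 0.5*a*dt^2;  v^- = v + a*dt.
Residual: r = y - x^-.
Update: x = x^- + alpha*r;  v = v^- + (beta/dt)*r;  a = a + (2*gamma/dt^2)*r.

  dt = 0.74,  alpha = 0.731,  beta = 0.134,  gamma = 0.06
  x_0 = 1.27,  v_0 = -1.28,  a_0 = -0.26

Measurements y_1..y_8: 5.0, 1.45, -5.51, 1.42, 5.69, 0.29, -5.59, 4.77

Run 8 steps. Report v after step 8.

v_post = 0.6664

step 1: x_pred=0.2516  r=4.7484  x^+=3.7227  v^+=-0.6126  a^+=0.7806
step 2: x_pred=3.4831  r=-2.0331  x^+=1.9969  v^+=-0.4031  a^+=0.3350
step 3: x_pred=1.7903  r=-7.3003  x^+=-3.5462  v^+=-1.4771  a^+=-1.2648
step 4: x_pred=-4.9856  r=6.4056  x^+=-0.3031  v^+=-1.2531  a^+=0.1389
step 5: x_pred=-1.1924  r=6.8824  x^+=3.8386  v^+=0.0960  a^+=1.6471
step 6: x_pred=4.3606  r=-4.0706  x^+=1.3850  v^+=0.5777  a^+=0.7551
step 7: x_pred=2.0193  r=-7.6093  x^+=-3.5431  v^+=-0.2414  a^+=-0.9124
step 8: x_pred=-3.9715  r=8.7415  x^+=2.4185  v^+=0.6664  a^+=1.0032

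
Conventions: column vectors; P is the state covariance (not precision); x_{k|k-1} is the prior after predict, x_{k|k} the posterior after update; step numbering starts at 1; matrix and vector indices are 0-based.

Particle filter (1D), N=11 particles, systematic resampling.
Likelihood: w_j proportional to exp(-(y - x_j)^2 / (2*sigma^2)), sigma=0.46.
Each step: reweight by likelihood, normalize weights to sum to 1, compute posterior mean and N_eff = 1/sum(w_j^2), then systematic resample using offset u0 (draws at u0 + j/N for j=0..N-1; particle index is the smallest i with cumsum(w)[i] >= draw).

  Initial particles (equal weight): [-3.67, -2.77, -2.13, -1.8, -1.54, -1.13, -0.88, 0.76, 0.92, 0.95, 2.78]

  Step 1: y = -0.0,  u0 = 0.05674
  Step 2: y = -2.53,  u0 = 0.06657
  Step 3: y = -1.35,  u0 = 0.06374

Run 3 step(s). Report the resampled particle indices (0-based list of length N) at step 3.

resampled_idx = [0, 1, 2, 3, 4, 5, 6, 6, 7, 9, 10]

step 1: w=[0.0000, 0.0000, 0.0000, 0.0007, 0.0051, 0.0677, 0.2220, 0.3534, 0.1872, 0.1640, 0.0000]  mean=0.3157  Neff=4.1549  idx=[5, 6, 6, 7, 7, 7, 7, 8, 8, 9, 9]
step 2: w=[0.7519, 0.1241, 0.1241, 0.0000, 0.0000, 0.0000, 0.0000, 0.0000, 0.0000, 0.0000, 0.0000]  mean=-1.0680  Neff=1.6776  idx=[0, 0, 0, 0, 0, 0, 0, 0, 1, 2, 2]
step 3: w=[0.1000, 0.1000, 0.1000, 0.1000, 0.1000, 0.1000, 0.1000, 0.1000, 0.0666, 0.0666, 0.0666]  mean=-1.0801  Neff=10.7117  idx=[0, 1, 2, 3, 4, 5, 6, 6, 7, 9, 10]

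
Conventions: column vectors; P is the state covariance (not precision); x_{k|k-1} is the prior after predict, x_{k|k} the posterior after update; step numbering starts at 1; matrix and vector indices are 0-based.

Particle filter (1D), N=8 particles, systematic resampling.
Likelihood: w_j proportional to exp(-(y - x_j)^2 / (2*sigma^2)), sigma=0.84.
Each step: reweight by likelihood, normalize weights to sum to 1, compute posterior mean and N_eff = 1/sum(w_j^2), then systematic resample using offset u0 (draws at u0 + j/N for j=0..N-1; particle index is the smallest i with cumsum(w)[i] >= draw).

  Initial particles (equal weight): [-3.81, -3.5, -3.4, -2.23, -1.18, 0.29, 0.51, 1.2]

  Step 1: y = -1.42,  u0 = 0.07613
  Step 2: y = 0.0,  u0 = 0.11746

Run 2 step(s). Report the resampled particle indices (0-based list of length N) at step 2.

step 1: w=[0.0091, 0.0243, 0.0324, 0.3273, 0.5001, 0.0656, 0.0372, 0.0040]  mean=-1.5069  Neff=2.7422  idx=[3, 3, 3, 4, 4, 4, 4, 5]
step 2: w=[0.0117, 0.0117, 0.0117, 0.1478, 0.1478, 0.1478, 0.1478, 0.3736]  mean=-0.6676  Neff=4.3975  idx=[3, 4, 5, 6, 6, 7, 7, 7]

resampled_idx = [3, 4, 5, 6, 6, 7, 7, 7]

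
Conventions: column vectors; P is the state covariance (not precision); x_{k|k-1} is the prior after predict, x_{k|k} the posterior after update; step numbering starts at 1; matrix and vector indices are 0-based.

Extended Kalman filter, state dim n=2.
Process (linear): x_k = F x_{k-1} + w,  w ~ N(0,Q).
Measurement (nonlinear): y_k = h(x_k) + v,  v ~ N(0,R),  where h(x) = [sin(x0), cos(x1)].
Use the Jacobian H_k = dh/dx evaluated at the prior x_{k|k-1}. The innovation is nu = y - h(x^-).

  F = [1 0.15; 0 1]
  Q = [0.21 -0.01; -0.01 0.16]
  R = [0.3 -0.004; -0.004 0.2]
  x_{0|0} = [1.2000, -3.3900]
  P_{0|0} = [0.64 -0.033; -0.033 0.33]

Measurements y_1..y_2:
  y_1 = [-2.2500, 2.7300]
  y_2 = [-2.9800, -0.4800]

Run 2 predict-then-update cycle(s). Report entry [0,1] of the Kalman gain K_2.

step 1: x^-=[0.6915, -3.3900]  P^-=[0.8475 0.0065; 0.0065 0.4900]  H_jac=[0.7703 0.0000; 0.0000 -0.2459]  S=[0.8029 -0.0052; -0.0052 0.2296]  K=[0.8132 0.0116; 0.0028 -0.5246]  nu=[-2.8877, 3.6993]  x^+=[-1.6140, -5.3388]  P^+=[0.3167 0.0038; 0.0038 0.4268]
step 2: x^-=[-2.4148, -5.3388]  P^-=[0.5374 0.0578; 0.0578 0.5868]  H_jac=[-0.7473 0.0000; 0.0000 -0.8102]  S=[0.6001 0.0310; 0.0310 0.5851]  K=[-0.6669 -0.0447; -0.0301 -0.8108]  nu=[-2.3155, -1.0662]  x^+=[-0.8229, -4.4045]  P^+=[0.2675 0.0077; 0.0077 0.2000]

K[0,1] = -0.0447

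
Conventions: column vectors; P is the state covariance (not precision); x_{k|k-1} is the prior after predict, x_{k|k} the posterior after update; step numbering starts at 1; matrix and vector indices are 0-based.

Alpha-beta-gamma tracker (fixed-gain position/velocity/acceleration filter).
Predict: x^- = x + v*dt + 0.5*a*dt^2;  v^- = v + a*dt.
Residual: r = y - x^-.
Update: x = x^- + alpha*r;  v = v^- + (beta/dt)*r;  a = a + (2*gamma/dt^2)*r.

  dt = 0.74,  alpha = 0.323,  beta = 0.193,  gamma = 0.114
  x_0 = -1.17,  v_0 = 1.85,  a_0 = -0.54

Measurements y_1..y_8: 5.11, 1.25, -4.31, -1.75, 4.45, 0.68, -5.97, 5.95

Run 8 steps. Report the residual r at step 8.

resid = 16.2378

step 1: x_pred=0.0511  r=5.0589  x^+=1.6852  v^+=2.7698  a^+=1.5663
step 2: x_pred=4.1637  r=-2.9137  x^+=3.2226  v^+=3.1690  a^+=0.3532
step 3: x_pred=5.6643  r=-9.9743  x^+=2.4426  v^+=0.8289  a^+=-3.7997
step 4: x_pred=2.0156  r=-3.7656  x^+=0.7993  v^+=-2.9650  a^+=-5.3676
step 5: x_pred=-2.8644  r=7.3144  x^+=-0.5019  v^+=-5.0294  a^+=-2.3221
step 6: x_pred=-4.8594  r=5.5394  x^+=-3.0702  v^+=-5.3030  a^+=-0.0157
step 7: x_pred=-6.9987  r=1.0287  x^+=-6.6664  v^+=-5.0464  a^+=0.4126
step 8: x_pred=-10.2878  r=16.2378  x^+=-5.0430  v^+=-0.5061  a^+=7.1734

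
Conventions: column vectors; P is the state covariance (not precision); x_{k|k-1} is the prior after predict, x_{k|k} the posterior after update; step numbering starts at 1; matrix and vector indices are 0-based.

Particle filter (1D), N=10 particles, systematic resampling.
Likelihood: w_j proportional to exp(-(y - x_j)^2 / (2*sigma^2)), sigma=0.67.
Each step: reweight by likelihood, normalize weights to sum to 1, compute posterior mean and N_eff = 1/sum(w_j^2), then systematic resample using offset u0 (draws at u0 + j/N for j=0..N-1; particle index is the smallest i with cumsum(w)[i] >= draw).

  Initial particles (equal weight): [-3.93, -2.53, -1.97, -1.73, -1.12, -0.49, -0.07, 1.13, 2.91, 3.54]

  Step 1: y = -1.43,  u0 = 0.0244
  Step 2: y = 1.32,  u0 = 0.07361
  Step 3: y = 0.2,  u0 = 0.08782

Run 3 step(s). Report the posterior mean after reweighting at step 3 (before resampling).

post_mean = -0.5066

step 1: w=[0.0003, 0.0790, 0.2198, 0.2751, 0.2732, 0.1137, 0.0388, 0.0002, 0.0000, 0.0000]  mean=-1.4741  Neff=4.5602  idx=[1, 2, 2, 3, 3, 3, 4, 4, 4, 5]
step 2: w=[0.0000, 0.0002, 0.0002, 0.0011, 0.0011, 0.0011, 0.0438, 0.0438, 0.0438, 0.8650]  mean=-0.5773  Neff=1.3264  idx=[7, 9, 9, 9, 9, 9, 9, 9, 9, 9]
step 3: w=[0.0264, 0.1082, 0.1082, 0.1082, 0.1082, 0.1082, 0.1082, 0.1082, 0.1082, 0.1082]  mean=-0.5066  Neff=9.4323  idx=[1, 2, 3, 4, 5, 6, 7, 8, 8, 9]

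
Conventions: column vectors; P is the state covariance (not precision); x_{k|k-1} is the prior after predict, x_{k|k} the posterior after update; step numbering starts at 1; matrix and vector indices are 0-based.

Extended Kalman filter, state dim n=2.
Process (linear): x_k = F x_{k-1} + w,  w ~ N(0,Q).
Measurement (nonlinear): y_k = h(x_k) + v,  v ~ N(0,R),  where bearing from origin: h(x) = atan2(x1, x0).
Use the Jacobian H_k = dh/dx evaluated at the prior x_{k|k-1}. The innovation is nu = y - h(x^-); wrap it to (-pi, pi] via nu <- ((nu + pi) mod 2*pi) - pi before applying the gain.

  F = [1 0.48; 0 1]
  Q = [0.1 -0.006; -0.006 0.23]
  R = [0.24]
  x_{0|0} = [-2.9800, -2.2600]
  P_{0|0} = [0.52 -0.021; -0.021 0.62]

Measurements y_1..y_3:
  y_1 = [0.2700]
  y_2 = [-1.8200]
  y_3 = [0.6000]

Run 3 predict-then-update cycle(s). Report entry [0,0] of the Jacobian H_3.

H_jac[0,0] = 0.0564

step 1: x^-=[-4.0648, -2.2600]  P^-=[0.7427 0.2706; 0.2706 0.8500]  H_jac=[0.1045 -0.1879]  S=[0.2675]  K=[0.1000; -0.4914]  nu=[2.9042]  x^+=[-3.7744, -3.6872]  P^+=[0.7400 0.2837; 0.2837 0.7854]
step 2: x^-=[-5.5443, -3.6872]  P^-=[1.2934 0.6547; 0.6547 1.0154]  H_jac=[0.0832 -0.1251]  S=[0.2512]  K=[0.1023; -0.2887]  nu=[0.7347]  x^+=[-5.4692, -3.8994]  P^+=[1.2907 0.6622; 0.6622 0.9945]
step 3: x^-=[-7.3408, -3.8994]  P^-=[2.2555 1.1335; 1.1335 1.2245]  H_jac=[0.0564 -0.1062]  S=[0.2474]  K=[0.0277; -0.2673]  nu=[-3.0299]  x^+=[-7.4249, -3.0896]  P^+=[2.2553 1.1353; 1.1353 1.2068]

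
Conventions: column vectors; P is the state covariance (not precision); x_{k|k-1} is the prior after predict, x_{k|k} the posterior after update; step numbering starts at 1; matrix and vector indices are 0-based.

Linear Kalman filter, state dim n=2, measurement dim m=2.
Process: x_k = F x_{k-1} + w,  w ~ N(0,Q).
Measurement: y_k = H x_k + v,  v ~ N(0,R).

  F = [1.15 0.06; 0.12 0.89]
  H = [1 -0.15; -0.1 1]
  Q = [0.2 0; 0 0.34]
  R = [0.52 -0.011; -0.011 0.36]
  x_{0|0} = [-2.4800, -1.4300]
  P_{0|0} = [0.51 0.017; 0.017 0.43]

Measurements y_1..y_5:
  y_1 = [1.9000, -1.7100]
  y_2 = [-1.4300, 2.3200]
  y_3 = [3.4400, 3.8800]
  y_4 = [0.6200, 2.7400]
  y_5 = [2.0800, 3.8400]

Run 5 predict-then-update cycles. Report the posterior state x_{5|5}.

step 1: x^-=[-2.9378, -1.5703]  P^-=[0.8784 0.1109; 0.1109 0.6916]  S=[1.3807 -0.0900; -0.0900 1.0382]  K=[0.6292 0.0767; 0.0482 0.6596]  nu=[4.6023, -0.4335]  x^+=[-0.0756, -1.6345]  P^+=[0.3344 0.0542; 0.0542 0.2424]
step 2: x^-=[-0.1850, -1.4638]  P^-=[0.6506 0.1149; 0.1149 0.5484]  S=[1.1485 -0.0417; -0.0417 0.8919]  K=[0.5545 0.0818; 0.0504 0.6043]  nu=[-1.4646, 3.7653]  x^+=[-0.6890, 0.7378]  P^+=[0.2954 0.0529; 0.0529 0.2223]
step 3: x^-=[-0.7481, 0.5740]  P^-=[0.5987 0.1071; 0.1071 0.5316]  S=[1.0985 -0.0419; -0.0419 0.8762]  K=[0.5334 0.0794; 0.0477 0.5968]  nu=[4.2742, 3.2312]  x^+=[1.7885, 2.7062]  P^+=[0.2842 0.0511; 0.0511 0.2194]
step 4: x^-=[2.2191, 2.6231]  P^-=[0.5837 0.1037; 0.1037 0.5288]  S=[1.0845 -0.0435; -0.0435 0.8739]  K=[0.5270 0.0780; 0.0463 0.5956]  nu=[-1.2056, 0.3388]  x^+=[1.6102, 2.7690]  P^+=[0.2807 0.0504; 0.0504 0.2189]
step 5: x^-=[2.0178, 2.6577]  P^-=[0.5790 0.1023; 0.1023 0.5282]  S=[1.0802 -0.0442; -0.0442 0.8735]  K=[0.5250 0.0775; 0.0458 0.5953]  nu=[0.4608, 1.3841]  x^+=[2.3670, 3.5027]  P^+=[0.2797 0.0501; 0.0501 0.2188]

x_post = [2.3670, 3.5027]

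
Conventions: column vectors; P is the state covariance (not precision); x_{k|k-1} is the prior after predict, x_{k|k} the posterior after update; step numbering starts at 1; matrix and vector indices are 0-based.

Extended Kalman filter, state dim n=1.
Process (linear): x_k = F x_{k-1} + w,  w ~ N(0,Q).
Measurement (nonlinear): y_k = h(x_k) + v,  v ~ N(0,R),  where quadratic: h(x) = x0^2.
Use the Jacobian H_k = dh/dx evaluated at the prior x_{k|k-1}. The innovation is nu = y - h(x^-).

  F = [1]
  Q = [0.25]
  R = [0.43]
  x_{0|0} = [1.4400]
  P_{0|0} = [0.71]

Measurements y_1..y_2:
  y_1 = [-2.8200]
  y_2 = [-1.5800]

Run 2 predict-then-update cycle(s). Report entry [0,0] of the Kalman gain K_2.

K[0,0] = -0.2213

step 1: x^-=[1.4400]  P^-=[0.9600]  H_jac=[2.8800]  S=[8.3926]  K=[0.3294]  nu=[-4.8936]  x^+=[-0.1721]  P^+=[0.0492]
step 2: x^-=[-0.1721]  P^-=[0.2992]  H_jac=[-0.3442]  S=[0.4654]  K=[-0.2213]  nu=[-1.6096]  x^+=[0.1840]  P^+=[0.2764]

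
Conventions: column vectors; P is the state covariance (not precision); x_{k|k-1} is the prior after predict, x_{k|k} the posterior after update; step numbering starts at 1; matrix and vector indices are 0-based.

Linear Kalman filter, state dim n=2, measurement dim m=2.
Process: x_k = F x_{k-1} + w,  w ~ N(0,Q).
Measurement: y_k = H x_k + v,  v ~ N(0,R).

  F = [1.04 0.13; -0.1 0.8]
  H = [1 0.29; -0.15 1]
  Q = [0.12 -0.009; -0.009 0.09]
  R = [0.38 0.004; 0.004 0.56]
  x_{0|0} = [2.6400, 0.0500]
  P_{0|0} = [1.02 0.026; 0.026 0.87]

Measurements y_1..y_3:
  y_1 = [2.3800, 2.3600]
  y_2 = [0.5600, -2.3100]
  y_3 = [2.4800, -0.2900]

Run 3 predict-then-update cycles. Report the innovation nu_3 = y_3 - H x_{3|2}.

innov = [0.9382, 0.2856]

step 1: x^-=[2.7521, -0.2240]  P^-=[1.2450 -0.0033; -0.0033 0.6528]  S=[1.6780 0.0034; 0.0034 1.2418]  K=[0.7417 -0.1551; 0.1098 0.5258]  nu=[-0.3071, 2.9968]  x^+=[2.0595, 1.3180]  P^+=[0.2928 -0.0400; -0.0400 0.2889]
step 2: x^-=[2.3133, 0.8484]  P^-=[0.4308 -0.0421; -0.0421 0.2842]  S=[0.8103 -0.0185; -0.0185 0.8665]  K=[0.5140 -0.1122; 0.0574 0.3365]  nu=[-1.9993, -2.8115]  x^+=[1.6011, -0.2124]  P^+=[0.2037 -0.0302; -0.0302 0.1841]
step 3: x^-=[1.6375, -0.3300]  P^-=[0.3352 -0.0358; -0.0358 0.2147]  S=[0.7125 -0.0182; -0.0182 0.7930]  K=[0.4534 -0.0981; 0.0443 0.2786]  nu=[0.9382, 0.2856]  x^+=[2.0348, -0.2089]  P^+=[0.1795 -0.0262; -0.0262 0.1522]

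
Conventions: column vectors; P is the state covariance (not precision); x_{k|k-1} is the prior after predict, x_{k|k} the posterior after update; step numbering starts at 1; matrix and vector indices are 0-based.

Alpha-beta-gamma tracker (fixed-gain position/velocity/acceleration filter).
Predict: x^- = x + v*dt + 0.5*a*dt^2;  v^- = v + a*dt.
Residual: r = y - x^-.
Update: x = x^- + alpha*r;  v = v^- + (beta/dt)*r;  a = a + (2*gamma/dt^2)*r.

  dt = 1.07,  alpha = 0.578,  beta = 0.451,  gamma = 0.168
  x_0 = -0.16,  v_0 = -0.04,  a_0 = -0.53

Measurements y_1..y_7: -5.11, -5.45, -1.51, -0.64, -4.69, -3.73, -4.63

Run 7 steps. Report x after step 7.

x_post = -2.3796

step 1: x_pred=-0.5062  r=-4.6038  x^+=-3.1672  v^+=-2.5476  a^+=-1.8811
step 2: x_pred=-6.9699  r=1.5199  x^+=-6.0914  v^+=-3.9197  a^+=-1.4350
step 3: x_pred=-11.1070  r=9.5970  x^+=-5.5599  v^+=-1.4101  a^+=1.3814
step 4: x_pred=-6.2779  r=5.6379  x^+=-3.0192  v^+=2.4444  a^+=3.0360
step 5: x_pred=1.3343  r=-6.0243  x^+=-2.1478  v^+=3.1538  a^+=1.2681
step 6: x_pred=1.9527  r=-5.6827  x^+=-1.3319  v^+=2.1154  a^+=-0.3997
step 7: x_pred=0.7027  r=-5.3327  x^+=-2.3796  v^+=-0.5600  a^+=-1.9647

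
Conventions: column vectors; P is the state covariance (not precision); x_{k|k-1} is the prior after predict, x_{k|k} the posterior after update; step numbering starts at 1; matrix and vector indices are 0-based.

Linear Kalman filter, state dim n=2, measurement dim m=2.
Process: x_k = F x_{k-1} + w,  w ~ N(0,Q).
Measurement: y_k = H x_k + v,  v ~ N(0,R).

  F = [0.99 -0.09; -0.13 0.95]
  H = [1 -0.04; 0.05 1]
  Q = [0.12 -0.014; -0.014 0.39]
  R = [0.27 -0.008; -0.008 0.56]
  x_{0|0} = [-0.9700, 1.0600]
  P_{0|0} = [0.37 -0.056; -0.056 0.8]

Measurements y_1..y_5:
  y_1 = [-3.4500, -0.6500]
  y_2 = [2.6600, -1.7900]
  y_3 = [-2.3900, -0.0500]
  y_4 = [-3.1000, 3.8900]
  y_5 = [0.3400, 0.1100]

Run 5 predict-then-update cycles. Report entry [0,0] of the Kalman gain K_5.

K[0,0] = 0.4804

step 1: x^-=[-1.0557, 1.1331]  P^-=[0.4991 -0.1833; -0.1833 1.1321]  S=[0.7856 -0.2113; -0.2113 1.6750]  K=[0.6410 -0.0137; -0.1146 0.6559]  nu=[-2.3490, -1.7303]  x^+=[-2.5376, 0.2673]  P^+=[0.1723 -0.0214; -0.0214 0.3693]
step 2: x^-=[-2.5363, 0.5838]  P^-=[0.2957 -0.0881; -0.0881 0.7315]  S=[0.5739 -0.1104; -0.1104 1.2834]  K=[0.5190 -0.0125; -0.0972 0.5582]  nu=[5.2197, -2.2470]  x^+=[0.2006, -1.1775]  P^+=[0.1395 -0.0181; -0.0181 0.3143]
step 3: x^-=[0.3045, -1.1447]  P^-=[0.2625 -0.0761; -0.0761 0.6805]  S=[0.5397 -0.0980; -0.0980 1.2335]  K=[0.4898 -0.0121; -0.0931 0.5412]  nu=[-2.7403, 1.0795]  x^+=[-1.0508, -0.3054]  P^+=[0.1317 -0.0173; -0.0173 0.3047]
step 4: x^-=[-1.0129, -0.1535]  P^-=[0.2546 -0.0735; -0.0735 0.6714]  S=[0.5315 -0.0954; -0.0954 1.2247]  K=[0.4823 -0.0120; -0.0921 0.5381]  nu=[-2.0933, 4.0941]  x^+=[-2.0716, 2.2422]  P^+=[0.1296 -0.0171; -0.0171 0.3029]
step 5: x^-=[-2.2527, 2.3994]  P^-=[0.2526 -0.0728; -0.0728 0.6698]  S=[0.5295 -0.0948; -0.0948 1.2231]  K=[0.4804 -0.0120; -0.0919 0.5375]  nu=[2.6887, -2.1768]  x^+=[-0.9351, 0.9824]  P^+=[0.1291 -0.0170; -0.0170 0.3026]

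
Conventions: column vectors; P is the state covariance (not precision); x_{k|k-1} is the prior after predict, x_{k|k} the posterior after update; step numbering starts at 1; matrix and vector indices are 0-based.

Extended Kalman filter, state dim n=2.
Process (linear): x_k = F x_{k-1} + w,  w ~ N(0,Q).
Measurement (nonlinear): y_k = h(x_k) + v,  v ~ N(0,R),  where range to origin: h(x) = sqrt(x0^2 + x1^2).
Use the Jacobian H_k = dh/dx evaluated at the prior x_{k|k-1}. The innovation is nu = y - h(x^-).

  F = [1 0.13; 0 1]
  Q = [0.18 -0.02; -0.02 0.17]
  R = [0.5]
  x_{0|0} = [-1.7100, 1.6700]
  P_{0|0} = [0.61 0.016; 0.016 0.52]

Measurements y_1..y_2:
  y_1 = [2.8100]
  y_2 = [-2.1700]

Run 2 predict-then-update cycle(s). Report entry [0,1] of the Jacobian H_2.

step 1: x^-=[-1.4929, 1.6700]  P^-=[0.8029 0.0636; 0.0636 0.6900]  H_jac=[-0.6665 0.7455]  S=[1.1770]  K=[-0.4144; 0.4011]  nu=[0.5700]  x^+=[-1.7291, 1.8986]  P^+=[0.6008 0.2592; 0.2592 0.5007]
step 2: x^-=[-1.4823, 1.8986]  P^-=[0.8567 0.3043; 0.3043 0.6707]  H_jac=[-0.6154 0.7882]  S=[0.9459]  K=[-0.3038; 0.3609]  nu=[-4.5787]  x^+=[-0.0914, 0.2461]  P^+=[0.7694 0.4080; 0.4080 0.5475]

H_jac[0,1] = 0.7882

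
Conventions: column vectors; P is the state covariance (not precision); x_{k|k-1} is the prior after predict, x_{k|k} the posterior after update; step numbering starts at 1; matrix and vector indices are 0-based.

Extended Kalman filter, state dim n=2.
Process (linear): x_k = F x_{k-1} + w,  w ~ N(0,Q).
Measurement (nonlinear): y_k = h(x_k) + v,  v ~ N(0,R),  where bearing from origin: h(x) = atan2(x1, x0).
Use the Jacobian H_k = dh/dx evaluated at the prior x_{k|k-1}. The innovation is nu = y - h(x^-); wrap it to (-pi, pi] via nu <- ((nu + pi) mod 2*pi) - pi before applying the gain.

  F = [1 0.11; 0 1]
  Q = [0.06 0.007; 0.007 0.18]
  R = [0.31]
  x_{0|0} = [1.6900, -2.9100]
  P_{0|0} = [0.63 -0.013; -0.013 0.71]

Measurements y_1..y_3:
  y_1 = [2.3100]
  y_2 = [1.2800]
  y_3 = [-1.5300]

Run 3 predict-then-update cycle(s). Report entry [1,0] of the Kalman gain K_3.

step 1: x^-=[1.3699, -2.9100]  P^-=[0.6957 0.0721; 0.0721 0.8900]  H_jac=[0.2813 0.1324]  S=[0.3860]  K=[0.5317; 0.3578]  nu=[-2.8424]  x^+=[-0.1414, -3.9271]  P^+=[0.5866 -0.0014; -0.0014 0.8406]
step 2: x^-=[-0.5734, -3.9271]  P^-=[0.6565 0.0981; 0.0981 1.0206]  H_jac=[0.2493 -0.0364]  S=[0.3504]  K=[0.4569; -0.0362]  nu=[2.9958]  x^+=[0.7955, -4.0356]  P^+=[0.5833 0.1039; 0.1039 1.0201]
step 3: x^-=[0.3516, -4.0356]  P^-=[0.6785 0.2231; 0.2231 1.2001]  H_jac=[0.2459 0.0214]  S=[0.3539]  K=[0.4850; 0.2277]  nu=[-0.0461]  x^+=[0.3292, -4.0461]  P^+=[0.5953 0.1840; 0.1840 1.1818]

K[1,0] = 0.2277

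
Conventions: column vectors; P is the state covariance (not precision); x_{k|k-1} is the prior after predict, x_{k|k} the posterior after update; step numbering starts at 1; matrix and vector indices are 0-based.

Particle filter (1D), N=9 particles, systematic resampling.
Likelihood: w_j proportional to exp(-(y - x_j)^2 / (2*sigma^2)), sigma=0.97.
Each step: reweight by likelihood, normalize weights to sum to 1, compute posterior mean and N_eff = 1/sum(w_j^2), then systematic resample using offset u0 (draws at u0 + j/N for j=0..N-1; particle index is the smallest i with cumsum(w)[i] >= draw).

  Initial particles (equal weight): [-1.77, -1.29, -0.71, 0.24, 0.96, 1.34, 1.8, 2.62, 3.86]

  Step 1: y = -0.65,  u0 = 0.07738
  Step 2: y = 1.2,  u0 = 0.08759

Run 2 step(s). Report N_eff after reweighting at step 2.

N_eff = 4.1521

step 1: w=[0.1514, 0.2372, 0.2943, 0.1936, 0.0744, 0.0360, 0.0121, 0.0010, 0.0000]  mean=-0.5924  Neff=4.7559  idx=[0, 1, 1, 2, 2, 2, 3, 3, 5]
step 2: w=[0.0034, 0.0136, 0.0136, 0.0527, 0.0527, 0.0527, 0.2244, 0.2244, 0.3625]  mean=0.4402  Neff=4.1521  idx=[4, 6, 6, 7, 7, 8, 8, 8, 8]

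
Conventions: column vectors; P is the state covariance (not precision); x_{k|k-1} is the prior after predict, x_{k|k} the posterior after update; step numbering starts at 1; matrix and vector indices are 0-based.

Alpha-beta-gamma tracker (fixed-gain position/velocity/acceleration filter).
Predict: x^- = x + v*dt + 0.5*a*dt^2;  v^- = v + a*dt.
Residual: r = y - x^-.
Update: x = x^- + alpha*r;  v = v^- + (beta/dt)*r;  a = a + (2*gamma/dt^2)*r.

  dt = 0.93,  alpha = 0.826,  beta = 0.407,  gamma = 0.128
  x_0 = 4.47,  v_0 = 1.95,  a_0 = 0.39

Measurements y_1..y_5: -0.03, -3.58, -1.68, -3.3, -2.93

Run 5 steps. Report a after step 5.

step 1: x_pred=6.4522  r=-6.4822  x^+=1.0979  v^+=-0.5241  a^+=-1.5286
step 2: x_pred=-0.0506  r=-3.5294  x^+=-2.9659  v^+=-3.4903  a^+=-2.5733
step 3: x_pred=-7.3247  r=5.6447  x^+=-2.6622  v^+=-3.4132  a^+=-0.9025
step 4: x_pred=-6.2267  r=2.9267  x^+=-3.8093  v^+=-2.9717  a^+=-0.0363
step 5: x_pred=-6.5886  r=3.6586  x^+=-3.5666  v^+=-1.4043  a^+=1.0467

a_post = 1.0467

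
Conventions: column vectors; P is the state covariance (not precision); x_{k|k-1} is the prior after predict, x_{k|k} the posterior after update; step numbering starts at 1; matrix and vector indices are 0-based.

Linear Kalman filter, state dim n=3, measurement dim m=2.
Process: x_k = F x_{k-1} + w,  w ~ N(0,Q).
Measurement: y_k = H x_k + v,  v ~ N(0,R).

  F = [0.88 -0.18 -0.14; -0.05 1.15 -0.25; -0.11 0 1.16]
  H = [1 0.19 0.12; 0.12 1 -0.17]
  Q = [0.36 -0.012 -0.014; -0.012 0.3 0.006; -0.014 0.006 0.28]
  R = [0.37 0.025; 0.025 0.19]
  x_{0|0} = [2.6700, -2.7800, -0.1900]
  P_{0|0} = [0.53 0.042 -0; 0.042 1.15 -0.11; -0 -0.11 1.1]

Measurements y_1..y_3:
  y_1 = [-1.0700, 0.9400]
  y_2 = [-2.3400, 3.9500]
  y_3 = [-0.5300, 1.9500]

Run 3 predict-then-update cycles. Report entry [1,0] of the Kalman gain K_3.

step 1: x^-=[2.8766, -3.2830, -0.5141]  P^-=[0.8104 -0.1792 -0.2201; -0.1792 1.9494 -0.4621; -0.2201 -0.4621 1.7666]  S=[1.1342 0.2670; 0.2670 2.3252]  K=[0.6842 -0.0977; -0.0858 0.8728; -0.0049 -0.3387]  nu=[-3.2611, 3.7904]  x^+=[0.2749, 0.3050, -1.7821]  P^+=[0.2929 -0.0760 -0.2316; -0.0760 0.2099 0.2181; -0.2316 0.2181 1.4989]
step 2: x^-=[0.4365, 0.7825, -2.0974]  P^-=[0.7152 -0.0694 -0.5728; -0.0694 0.5495 -0.1194; -0.5728 -0.1194 2.3596]  S=[0.9697 0.1747; 0.1747 0.8653]  K=[0.6531 -0.0004; -0.0992 0.6689; -0.2069 -0.6392]  nu=[-2.6735, 2.7585]  x^+=[-1.3107, 2.8931, -3.3076]  P^+=[0.3016 -0.0827 -0.3690; -0.0827 0.1760 0.2438; -0.3690 0.2438 1.9183]
step 3: x^-=[-1.2111, 4.2195, -3.6926]  P^-=[0.7663 -0.0287 -0.7897; -0.0287 0.5135 -0.2017; -0.7897 -0.2017 2.9590]  S=[0.9878 0.2300; 0.2300 0.8940]  K=[0.6625 0.0505; -0.1027 0.6353; -0.2877 -0.8203]  nu=[0.3225, -2.7519]  x^+=[-1.1364, 2.4380, -1.5280]  P^+=[0.3150 -0.0858 -0.4360; -0.0858 0.1722 0.2577; -0.4360 0.2577 2.1671]

K[1,0] = -0.1027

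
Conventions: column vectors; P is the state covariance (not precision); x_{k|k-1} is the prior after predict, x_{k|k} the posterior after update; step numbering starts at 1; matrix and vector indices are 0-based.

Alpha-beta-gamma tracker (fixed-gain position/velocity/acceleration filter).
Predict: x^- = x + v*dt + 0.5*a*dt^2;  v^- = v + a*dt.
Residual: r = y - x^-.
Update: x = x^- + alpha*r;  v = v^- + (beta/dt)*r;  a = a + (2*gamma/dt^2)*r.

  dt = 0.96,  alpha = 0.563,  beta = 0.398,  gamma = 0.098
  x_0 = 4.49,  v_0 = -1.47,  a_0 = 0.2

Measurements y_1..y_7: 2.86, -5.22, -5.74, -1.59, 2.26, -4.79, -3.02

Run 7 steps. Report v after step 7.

step 1: x_pred=3.1710  r=-0.3110  x^+=2.9959  v^+=-1.4069  a^+=0.1339
step 2: x_pred=1.7069  r=-6.9269  x^+=-2.1929  v^+=-4.1502  a^+=-1.3393
step 3: x_pred=-6.7943  r=1.0543  x^+=-6.2007  v^+=-4.9989  a^+=-1.1151
step 4: x_pred=-11.5134  r=9.9234  x^+=-5.9265  v^+=-1.9552  a^+=0.9954
step 5: x_pred=-7.3449  r=9.6049  x^+=-1.9373  v^+=2.9823  a^+=3.0381
step 6: x_pred=2.3256  r=-7.1156  x^+=-1.6805  v^+=2.9489  a^+=1.5248
step 7: x_pred=1.8531  r=-4.8731  x^+=-0.8905  v^+=2.3924  a^+=0.4884

v_post = 2.3924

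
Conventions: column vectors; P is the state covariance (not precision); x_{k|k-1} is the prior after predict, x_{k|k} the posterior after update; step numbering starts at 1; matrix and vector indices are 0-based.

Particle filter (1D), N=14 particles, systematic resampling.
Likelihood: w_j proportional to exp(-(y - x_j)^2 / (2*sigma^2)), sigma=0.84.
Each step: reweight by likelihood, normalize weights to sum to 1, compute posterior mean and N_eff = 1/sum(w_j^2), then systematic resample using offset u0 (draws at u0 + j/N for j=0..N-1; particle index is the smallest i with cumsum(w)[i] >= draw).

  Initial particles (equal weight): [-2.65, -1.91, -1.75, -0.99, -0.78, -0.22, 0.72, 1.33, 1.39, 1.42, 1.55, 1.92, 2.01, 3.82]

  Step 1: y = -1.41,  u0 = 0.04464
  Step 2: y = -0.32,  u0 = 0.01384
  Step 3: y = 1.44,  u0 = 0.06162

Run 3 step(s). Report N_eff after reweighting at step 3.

N_eff = 6.1814

step 1: w=[0.0810, 0.2016, 0.2218, 0.2124, 0.1817, 0.0882, 0.0097, 0.0012, 0.0009, 0.0008, 0.0005, 0.0001, 0.0001, 0.0000]  mean=-1.3472  Neff=5.4817  idx=[0, 1, 1, 1, 2, 2, 2, 3, 3, 3, 4, 4, 5, 5]
step 2: w=[0.0030, 0.0234, 0.0234, 0.0234, 0.0330, 0.0330, 0.0330, 0.1022, 0.1022, 0.1022, 0.1210, 0.1210, 0.1395, 0.1395]  mean=-0.8692  Neff=9.5705  idx=[1, 4, 6, 7, 8, 8, 9, 10, 10, 11, 12, 12, 13, 13]
step 3: w=[0.0005, 0.0010, 0.0010, 0.0211, 0.0211, 0.0211, 0.0211, 0.0422, 0.0422, 0.0422, 0.1966, 0.1966, 0.1966, 0.1966]  mean=-0.3598  Neff=6.1814  idx=[5, 8, 9, 10, 10, 11, 11, 11, 12, 12, 12, 13, 13, 13]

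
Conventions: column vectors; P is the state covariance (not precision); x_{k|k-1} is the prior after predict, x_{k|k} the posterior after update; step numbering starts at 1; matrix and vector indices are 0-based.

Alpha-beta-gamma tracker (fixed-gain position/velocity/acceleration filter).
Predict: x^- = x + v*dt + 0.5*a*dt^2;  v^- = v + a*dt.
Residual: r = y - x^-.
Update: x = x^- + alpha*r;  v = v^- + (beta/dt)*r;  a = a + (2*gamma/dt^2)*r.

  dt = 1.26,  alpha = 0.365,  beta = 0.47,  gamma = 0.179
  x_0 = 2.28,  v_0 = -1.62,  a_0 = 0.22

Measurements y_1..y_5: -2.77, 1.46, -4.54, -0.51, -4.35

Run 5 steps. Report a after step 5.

step 1: x_pred=0.4134  r=-3.1834  x^+=-0.7485  v^+=-2.5303  a^+=-0.4979
step 2: x_pred=-4.3319  r=5.7919  x^+=-2.2178  v^+=-0.9971  a^+=0.8082
step 3: x_pred=-2.8327  r=-1.7073  x^+=-3.4558  v^+=-0.6157  a^+=0.4232
step 4: x_pred=-3.8956  r=3.3856  x^+=-2.6599  v^+=1.1805  a^+=1.1866
step 5: x_pred=-0.2305  r=-4.1195  x^+=-1.7341  v^+=1.1390  a^+=0.2577

a_post = 0.2577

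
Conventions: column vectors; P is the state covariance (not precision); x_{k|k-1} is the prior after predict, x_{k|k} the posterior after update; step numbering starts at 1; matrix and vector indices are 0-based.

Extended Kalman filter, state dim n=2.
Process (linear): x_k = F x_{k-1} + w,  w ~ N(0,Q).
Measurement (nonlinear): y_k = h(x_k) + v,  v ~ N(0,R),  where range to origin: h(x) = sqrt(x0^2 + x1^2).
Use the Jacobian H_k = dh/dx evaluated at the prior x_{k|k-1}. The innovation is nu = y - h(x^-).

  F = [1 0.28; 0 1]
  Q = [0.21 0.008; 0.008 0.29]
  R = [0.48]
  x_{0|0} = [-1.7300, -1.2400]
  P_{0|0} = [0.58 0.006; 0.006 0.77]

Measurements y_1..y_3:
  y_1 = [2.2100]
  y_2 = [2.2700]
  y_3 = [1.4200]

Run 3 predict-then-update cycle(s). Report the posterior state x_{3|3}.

x_post = [-1.9050, -0.5015]

step 1: x^-=[-2.0772, -1.2400]  P^-=[0.8537 0.2296; 0.2296 1.0600]  H_jac=[-0.8586 -0.5126]  S=[1.5900]  K=[-0.5350; -0.4657]  nu=[-0.2092]  x^+=[-1.9653, -1.1426]  P^+=[0.3985 -0.1666; -0.1666 0.7152]
step 2: x^-=[-2.2852, -1.1426]  P^-=[0.5713 0.0417; 0.0417 1.0052]  H_jac=[-0.8944 -0.4472]  S=[1.1714]  K=[-0.4521; -0.4155]  nu=[-0.2849]  x^+=[-2.1564, -1.0242]  P^+=[0.3319 -0.1784; -0.1784 0.8029]
step 3: x^-=[-2.4432, -1.0242]  P^-=[0.5049 0.0544; 0.0544 1.0929]  H_jac=[-0.9222 -0.3866]  S=[1.1115]  K=[-0.4378; -0.4252]  nu=[-1.2291]  x^+=[-1.9050, -0.5015]  P^+=[0.2918 -0.1526; -0.1526 0.8919]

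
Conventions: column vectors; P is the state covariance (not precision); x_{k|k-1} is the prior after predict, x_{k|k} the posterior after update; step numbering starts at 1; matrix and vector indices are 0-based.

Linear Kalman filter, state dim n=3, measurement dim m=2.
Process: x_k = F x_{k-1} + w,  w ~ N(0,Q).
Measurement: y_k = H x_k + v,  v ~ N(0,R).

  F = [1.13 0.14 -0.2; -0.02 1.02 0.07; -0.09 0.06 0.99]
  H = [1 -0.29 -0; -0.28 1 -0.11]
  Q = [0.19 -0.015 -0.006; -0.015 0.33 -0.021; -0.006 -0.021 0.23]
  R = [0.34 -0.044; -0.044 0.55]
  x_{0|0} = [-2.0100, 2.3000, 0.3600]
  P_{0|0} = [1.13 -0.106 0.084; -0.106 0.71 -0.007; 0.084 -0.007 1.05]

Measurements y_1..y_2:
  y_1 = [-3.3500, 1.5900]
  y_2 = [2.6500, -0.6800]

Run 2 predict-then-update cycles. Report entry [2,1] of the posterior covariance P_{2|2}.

P_post[2,1] = 0.1473

step 1: x^-=[-2.0213, 2.4114, 0.6753]  P^-=[1.6177 -0.0674 -0.2341; -0.0674 1.0774 0.0978; -0.2341 0.0978 1.2562]  S=[2.0874 -0.8534; -0.8534 1.7712]  K=[0.8346 0.1229; 0.0854 0.6540; -0.1493 -0.0577]  nu=[-0.6294, -1.3131]  x^+=[-2.7079, 1.4989, 0.8451]  P^+=[0.3121 0.1162 -0.0181; 0.1162 0.3999 0.1038; -0.0181 0.1038 1.2184]
step 2: x^-=[-3.0191, 1.6422, 1.1703]  P^-=[0.6842 0.1300 -0.2767; 0.1300 0.7623 0.1833; -0.2767 0.1833 1.4424]  S=[1.0129 -0.2798; -0.2798 1.2532]  K=[0.6729 0.1254; 0.0700 0.5788; -0.3231 0.0094]  nu=[6.1454, -3.0388]  x^+=[0.7351, 0.3134, -0.8436]  P^+=[0.2531 0.1028 -0.0675; 0.1028 0.3602 0.1473; -0.0675 0.1473 1.3349]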